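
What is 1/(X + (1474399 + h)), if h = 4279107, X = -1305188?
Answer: 1/4448318 ≈ 2.2480e-7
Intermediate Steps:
1/(X + (1474399 + h)) = 1/(-1305188 + (1474399 + 4279107)) = 1/(-1305188 + 5753506) = 1/4448318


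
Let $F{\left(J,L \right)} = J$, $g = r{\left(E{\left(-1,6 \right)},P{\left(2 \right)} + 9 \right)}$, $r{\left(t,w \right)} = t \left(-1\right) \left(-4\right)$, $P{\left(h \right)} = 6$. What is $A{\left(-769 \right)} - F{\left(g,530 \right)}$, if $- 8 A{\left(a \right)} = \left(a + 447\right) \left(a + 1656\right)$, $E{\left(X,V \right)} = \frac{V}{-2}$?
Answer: $\frac{142855}{4} \approx 35714.0$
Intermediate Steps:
$E{\left(X,V \right)} = - \frac{V}{2}$ ($E{\left(X,V \right)} = V \left(- \frac{1}{2}\right) = - \frac{V}{2}$)
$A{\left(a \right)} = - \frac{\left(447 + a\right) \left(1656 + a\right)}{8}$ ($A{\left(a \right)} = - \frac{\left(a + 447\right) \left(a + 1656\right)}{8} = - \frac{\left(447 + a\right) \left(1656 + a\right)}{8}$)
$r{\left(t,w \right)} = 4 t$ ($r{\left(t,w \right)} = - t \left(-4\right) = 4 t$)
$g = -12$ ($g = 4 \left(\left(- \frac{1}{2}\right) 6\right) = 4 \left(-3\right) = -12$)
$A{\left(-769 \right)} - F{\left(g,530 \right)} = \left(-92529 - - \frac{1617207}{8} - \frac{\left(-769\right)^{2}}{8}\right) - -12 = \left(-92529 + \frac{1617207}{8} - \frac{591361}{8}\right) + 12 = \frac{142807}{4} + 12 = \frac{142855}{4}$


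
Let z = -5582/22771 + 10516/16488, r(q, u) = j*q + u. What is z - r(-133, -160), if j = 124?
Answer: 1563027912379/93862062 ≈ 16652.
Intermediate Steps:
r(q, u) = u + 124*q (r(q, u) = 124*q + u = u + 124*q)
z = 36855955/93862062 (z = -5582*1/22771 + 10516*(1/16488) = -5582/22771 + 2629/4122 = 36855955/93862062 ≈ 0.39266)
z - r(-133, -160) = 36855955/93862062 - (-160 + 124*(-133)) = 36855955/93862062 - (-160 - 16492) = 36855955/93862062 - 1*(-16652) = 36855955/93862062 + 16652 = 1563027912379/93862062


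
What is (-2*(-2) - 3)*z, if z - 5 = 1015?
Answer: 1020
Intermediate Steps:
z = 1020 (z = 5 + 1015 = 1020)
(-2*(-2) - 3)*z = (-2*(-2) - 3)*1020 = (4 - 3)*1020 = 1*1020 = 1020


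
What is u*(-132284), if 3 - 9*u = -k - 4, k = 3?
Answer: -1322840/9 ≈ -1.4698e+5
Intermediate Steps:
u = 10/9 (u = ⅓ - (-1*3 - 4)/9 = ⅓ - (-3 - 4)/9 = ⅓ - ⅑*(-7) = ⅓ + 7/9 = 10/9 ≈ 1.1111)
u*(-132284) = (10/9)*(-132284) = -1322840/9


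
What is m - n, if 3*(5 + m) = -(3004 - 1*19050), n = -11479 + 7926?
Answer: 26690/3 ≈ 8896.7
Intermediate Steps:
n = -3553
m = 16031/3 (m = -5 + (-(3004 - 1*19050))/3 = -5 + (-(3004 - 19050))/3 = -5 + (-1*(-16046))/3 = -5 + (1/3)*16046 = -5 + 16046/3 = 16031/3 ≈ 5343.7)
m - n = 16031/3 - 1*(-3553) = 16031/3 + 3553 = 26690/3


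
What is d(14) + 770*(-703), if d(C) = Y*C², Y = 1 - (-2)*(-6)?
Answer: -543466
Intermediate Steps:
Y = -11 (Y = 1 - 1*12 = 1 - 12 = -11)
d(C) = -11*C²
d(14) + 770*(-703) = -11*14² + 770*(-703) = -11*196 - 541310 = -2156 - 541310 = -543466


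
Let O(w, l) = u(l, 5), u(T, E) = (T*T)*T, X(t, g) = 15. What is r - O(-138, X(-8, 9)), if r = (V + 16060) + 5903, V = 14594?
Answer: 33182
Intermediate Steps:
u(T, E) = T³ (u(T, E) = T²*T = T³)
O(w, l) = l³
r = 36557 (r = (14594 + 16060) + 5903 = 30654 + 5903 = 36557)
r - O(-138, X(-8, 9)) = 36557 - 1*15³ = 36557 - 1*3375 = 36557 - 3375 = 33182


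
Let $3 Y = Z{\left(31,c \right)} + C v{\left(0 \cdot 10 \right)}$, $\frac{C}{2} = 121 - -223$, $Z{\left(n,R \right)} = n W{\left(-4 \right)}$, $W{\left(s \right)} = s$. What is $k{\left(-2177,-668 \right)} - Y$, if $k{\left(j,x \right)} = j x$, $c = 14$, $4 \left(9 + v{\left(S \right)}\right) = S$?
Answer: $\frac{4369024}{3} \approx 1.4563 \cdot 10^{6}$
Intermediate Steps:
$v{\left(S \right)} = -9 + \frac{S}{4}$
$Z{\left(n,R \right)} = - 4 n$ ($Z{\left(n,R \right)} = n \left(-4\right) = - 4 n$)
$C = 688$ ($C = 2 \left(121 - -223\right) = 2 \left(121 + 223\right) = 2 \cdot 344 = 688$)
$Y = - \frac{6316}{3}$ ($Y = \frac{\left(-4\right) 31 + 688 \left(-9 + \frac{0 \cdot 10}{4}\right)}{3} = \frac{-124 + 688 \left(-9 + \frac{1}{4} \cdot 0\right)}{3} = \frac{-124 + 688 \left(-9 + 0\right)}{3} = \frac{-124 + 688 \left(-9\right)}{3} = \frac{-124 - 6192}{3} = \frac{1}{3} \left(-6316\right) = - \frac{6316}{3} \approx -2105.3$)
$k{\left(-2177,-668 \right)} - Y = \left(-2177\right) \left(-668\right) - - \frac{6316}{3} = 1454236 + \frac{6316}{3} = \frac{4369024}{3}$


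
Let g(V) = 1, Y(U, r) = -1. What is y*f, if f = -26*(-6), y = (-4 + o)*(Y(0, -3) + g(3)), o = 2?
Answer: 0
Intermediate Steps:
y = 0 (y = (-4 + 2)*(-1 + 1) = -2*0 = 0)
f = 156
y*f = 0*156 = 0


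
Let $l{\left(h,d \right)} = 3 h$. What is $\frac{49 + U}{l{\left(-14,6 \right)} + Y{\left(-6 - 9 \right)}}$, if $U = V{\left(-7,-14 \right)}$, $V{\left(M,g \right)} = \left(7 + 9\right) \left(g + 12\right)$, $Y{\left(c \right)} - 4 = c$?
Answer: $- \frac{17}{53} \approx -0.32075$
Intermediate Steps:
$Y{\left(c \right)} = 4 + c$
$V{\left(M,g \right)} = 192 + 16 g$ ($V{\left(M,g \right)} = 16 \left(12 + g\right) = 192 + 16 g$)
$U = -32$ ($U = 192 + 16 \left(-14\right) = 192 - 224 = -32$)
$\frac{49 + U}{l{\left(-14,6 \right)} + Y{\left(-6 - 9 \right)}} = \frac{49 - 32}{3 \left(-14\right) + \left(4 - 15\right)} = \frac{17}{-42 + \left(4 - 15\right)} = \frac{17}{-42 - 11} = \frac{17}{-53} = 17 \left(- \frac{1}{53}\right) = - \frac{17}{53}$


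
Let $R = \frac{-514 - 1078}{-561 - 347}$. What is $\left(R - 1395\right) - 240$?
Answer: $- \frac{370747}{227} \approx -1633.2$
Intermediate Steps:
$R = \frac{398}{227}$ ($R = - \frac{1592}{-908} = \left(-1592\right) \left(- \frac{1}{908}\right) = \frac{398}{227} \approx 1.7533$)
$\left(R - 1395\right) - 240 = \left(\frac{398}{227} - 1395\right) - 240 = - \frac{316267}{227} - 240 = - \frac{370747}{227}$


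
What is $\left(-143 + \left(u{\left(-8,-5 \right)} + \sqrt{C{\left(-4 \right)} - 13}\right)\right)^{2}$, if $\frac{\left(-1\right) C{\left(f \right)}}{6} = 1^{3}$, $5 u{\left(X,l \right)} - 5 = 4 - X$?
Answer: $\frac{486729}{25} - \frac{1396 i \sqrt{19}}{5} \approx 19469.0 - 1217.0 i$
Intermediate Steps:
$u{\left(X,l \right)} = \frac{9}{5} - \frac{X}{5}$ ($u{\left(X,l \right)} = 1 + \frac{4 - X}{5} = 1 - \left(- \frac{4}{5} + \frac{X}{5}\right) = \frac{9}{5} - \frac{X}{5}$)
$C{\left(f \right)} = -6$ ($C{\left(f \right)} = - 6 \cdot 1^{3} = \left(-6\right) 1 = -6$)
$\left(-143 + \left(u{\left(-8,-5 \right)} + \sqrt{C{\left(-4 \right)} - 13}\right)\right)^{2} = \left(-143 + \left(\left(\frac{9}{5} - - \frac{8}{5}\right) + \sqrt{-6 - 13}\right)\right)^{2} = \left(-143 + \left(\left(\frac{9}{5} + \frac{8}{5}\right) + \sqrt{-19}\right)\right)^{2} = \left(-143 + \left(\frac{17}{5} + i \sqrt{19}\right)\right)^{2} = \left(- \frac{698}{5} + i \sqrt{19}\right)^{2}$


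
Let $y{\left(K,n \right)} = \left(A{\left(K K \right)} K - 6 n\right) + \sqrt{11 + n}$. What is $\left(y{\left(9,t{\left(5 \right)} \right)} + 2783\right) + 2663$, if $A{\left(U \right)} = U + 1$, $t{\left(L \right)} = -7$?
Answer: $6228$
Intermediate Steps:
$A{\left(U \right)} = 1 + U$
$y{\left(K,n \right)} = \sqrt{11 + n} - 6 n + K \left(1 + K^{2}\right)$ ($y{\left(K,n \right)} = \left(\left(1 + K K\right) K - 6 n\right) + \sqrt{11 + n} = \left(\left(1 + K^{2}\right) K - 6 n\right) + \sqrt{11 + n} = \left(K \left(1 + K^{2}\right) - 6 n\right) + \sqrt{11 + n} = \left(- 6 n + K \left(1 + K^{2}\right)\right) + \sqrt{11 + n} = \sqrt{11 + n} - 6 n + K \left(1 + K^{2}\right)$)
$\left(y{\left(9,t{\left(5 \right)} \right)} + 2783\right) + 2663 = \left(\left(9 + 9^{3} + \sqrt{11 - 7} - -42\right) + 2783\right) + 2663 = \left(\left(9 + 729 + \sqrt{4} + 42\right) + 2783\right) + 2663 = \left(\left(9 + 729 + 2 + 42\right) + 2783\right) + 2663 = \left(782 + 2783\right) + 2663 = 3565 + 2663 = 6228$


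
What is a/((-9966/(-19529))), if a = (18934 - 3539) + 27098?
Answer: 75440527/906 ≈ 83268.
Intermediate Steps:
a = 42493 (a = 15395 + 27098 = 42493)
a/((-9966/(-19529))) = 42493/((-9966/(-19529))) = 42493/((-9966*(-1/19529))) = 42493/(9966/19529) = 42493*(19529/9966) = 75440527/906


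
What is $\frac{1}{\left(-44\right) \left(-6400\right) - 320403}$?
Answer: $- \frac{1}{38803} \approx -2.5771 \cdot 10^{-5}$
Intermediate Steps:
$\frac{1}{\left(-44\right) \left(-6400\right) - 320403} = \frac{1}{281600 - 320403} = \frac{1}{-38803} = - \frac{1}{38803}$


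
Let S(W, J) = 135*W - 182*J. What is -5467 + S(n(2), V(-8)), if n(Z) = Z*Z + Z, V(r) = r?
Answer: -3201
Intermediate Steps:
n(Z) = Z + Z² (n(Z) = Z² + Z = Z + Z²)
S(W, J) = -182*J + 135*W
-5467 + S(n(2), V(-8)) = -5467 + (-182*(-8) + 135*(2*(1 + 2))) = -5467 + (1456 + 135*(2*3)) = -5467 + (1456 + 135*6) = -5467 + (1456 + 810) = -5467 + 2266 = -3201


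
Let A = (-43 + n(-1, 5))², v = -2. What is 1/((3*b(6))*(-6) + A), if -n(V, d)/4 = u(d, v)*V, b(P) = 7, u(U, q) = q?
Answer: 1/2475 ≈ 0.00040404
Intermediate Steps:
n(V, d) = 8*V (n(V, d) = -(-8)*V = 8*V)
A = 2601 (A = (-43 + 8*(-1))² = (-43 - 8)² = (-51)² = 2601)
1/((3*b(6))*(-6) + A) = 1/((3*7)*(-6) + 2601) = 1/(21*(-6) + 2601) = 1/(-126 + 2601) = 1/2475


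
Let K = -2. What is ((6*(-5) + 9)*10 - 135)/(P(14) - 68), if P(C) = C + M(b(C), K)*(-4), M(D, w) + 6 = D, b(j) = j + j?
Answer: 345/142 ≈ 2.4296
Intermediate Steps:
b(j) = 2*j
M(D, w) = -6 + D
P(C) = 24 - 7*C (P(C) = C + (-6 + 2*C)*(-4) = C + (24 - 8*C) = 24 - 7*C)
((6*(-5) + 9)*10 - 135)/(P(14) - 68) = ((6*(-5) + 9)*10 - 135)/((24 - 7*14) - 68) = ((-30 + 9)*10 - 135)/((24 - 98) - 68) = (-21*10 - 135)/(-74 - 68) = (-210 - 135)/(-142) = -345*(-1/142) = 345/142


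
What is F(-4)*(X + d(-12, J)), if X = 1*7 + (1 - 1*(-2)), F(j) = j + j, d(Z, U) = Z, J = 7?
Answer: 16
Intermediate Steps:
F(j) = 2*j
X = 10 (X = 7 + (1 + 2) = 7 + 3 = 10)
F(-4)*(X + d(-12, J)) = (2*(-4))*(10 - 12) = -8*(-2) = 16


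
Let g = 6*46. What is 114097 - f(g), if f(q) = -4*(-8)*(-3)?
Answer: 114193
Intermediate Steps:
g = 276
f(q) = -96 (f(q) = 32*(-3) = -96)
114097 - f(g) = 114097 - 1*(-96) = 114097 + 96 = 114193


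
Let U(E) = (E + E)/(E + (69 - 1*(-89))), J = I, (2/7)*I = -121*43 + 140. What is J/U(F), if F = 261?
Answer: -14849779/1044 ≈ -14224.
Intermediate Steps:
I = -35441/2 (I = 7*(-121*43 + 140)/2 = 7*(-5203 + 140)/2 = (7/2)*(-5063) = -35441/2 ≈ -17721.)
J = -35441/2 ≈ -17721.
U(E) = 2*E/(158 + E) (U(E) = (2*E)/(E + (69 + 89)) = (2*E)/(E + 158) = (2*E)/(158 + E) = 2*E/(158 + E))
J/U(F) = -35441/(2*(2*261/(158 + 261))) = -35441/(2*(2*261/419)) = -35441/(2*(2*261*(1/419))) = -35441/(2*522/419) = -35441/2*419/522 = -14849779/1044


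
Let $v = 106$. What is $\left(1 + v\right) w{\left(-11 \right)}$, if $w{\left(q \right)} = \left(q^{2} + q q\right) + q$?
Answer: $24717$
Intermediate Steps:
$w{\left(q \right)} = q + 2 q^{2}$ ($w{\left(q \right)} = \left(q^{2} + q^{2}\right) + q = 2 q^{2} + q = q + 2 q^{2}$)
$\left(1 + v\right) w{\left(-11 \right)} = \left(1 + 106\right) \left(- 11 \left(1 + 2 \left(-11\right)\right)\right) = 107 \left(- 11 \left(1 - 22\right)\right) = 107 \left(\left(-11\right) \left(-21\right)\right) = 107 \cdot 231 = 24717$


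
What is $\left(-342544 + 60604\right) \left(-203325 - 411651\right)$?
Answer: $173386333440$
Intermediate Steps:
$\left(-342544 + 60604\right) \left(-203325 - 411651\right) = \left(-281940\right) \left(-614976\right) = 173386333440$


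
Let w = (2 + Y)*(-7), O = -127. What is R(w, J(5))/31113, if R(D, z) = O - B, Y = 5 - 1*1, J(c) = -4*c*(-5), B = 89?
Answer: -24/3457 ≈ -0.0069424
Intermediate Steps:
J(c) = 20*c
Y = 4 (Y = 5 - 1 = 4)
w = -42 (w = (2 + 4)*(-7) = 6*(-7) = -42)
R(D, z) = -216 (R(D, z) = -127 - 1*89 = -127 - 89 = -216)
R(w, J(5))/31113 = -216/31113 = -216*1/31113 = -24/3457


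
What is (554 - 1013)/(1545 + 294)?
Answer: -153/613 ≈ -0.24959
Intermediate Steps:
(554 - 1013)/(1545 + 294) = -459/1839 = (1/1839)*(-459) = -153/613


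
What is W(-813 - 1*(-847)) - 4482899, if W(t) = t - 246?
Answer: -4483111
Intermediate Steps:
W(t) = -246 + t
W(-813 - 1*(-847)) - 4482899 = (-246 + (-813 - 1*(-847))) - 4482899 = (-246 + (-813 + 847)) - 4482899 = (-246 + 34) - 4482899 = -212 - 4482899 = -4483111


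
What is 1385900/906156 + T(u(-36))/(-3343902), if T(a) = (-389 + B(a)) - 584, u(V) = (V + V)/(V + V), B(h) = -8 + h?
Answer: 193133408945/126254035863 ≈ 1.5297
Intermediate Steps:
u(V) = 1 (u(V) = (2*V)/((2*V)) = (2*V)*(1/(2*V)) = 1)
T(a) = -981 + a (T(a) = (-389 + (-8 + a)) - 584 = (-397 + a) - 584 = -981 + a)
1385900/906156 + T(u(-36))/(-3343902) = 1385900/906156 + (-981 + 1)/(-3343902) = 1385900*(1/906156) - 980*(-1/3343902) = 346475/226539 + 490/1671951 = 193133408945/126254035863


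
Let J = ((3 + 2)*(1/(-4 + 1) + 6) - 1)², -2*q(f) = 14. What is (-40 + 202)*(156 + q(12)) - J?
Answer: 210518/9 ≈ 23391.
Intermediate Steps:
q(f) = -7 (q(f) = -½*14 = -7)
J = 6724/9 (J = (5*(1/(-3) + 6) - 1)² = (5*(-⅓ + 6) - 1)² = (5*(17/3) - 1)² = (85/3 - 1)² = (82/3)² = 6724/9 ≈ 747.11)
(-40 + 202)*(156 + q(12)) - J = (-40 + 202)*(156 - 7) - 1*6724/9 = 162*149 - 6724/9 = 24138 - 6724/9 = 210518/9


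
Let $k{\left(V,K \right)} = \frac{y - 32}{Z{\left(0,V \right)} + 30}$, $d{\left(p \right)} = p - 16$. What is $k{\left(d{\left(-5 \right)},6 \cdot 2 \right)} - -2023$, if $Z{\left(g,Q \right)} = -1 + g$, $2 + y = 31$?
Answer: $\frac{58664}{29} \approx 2022.9$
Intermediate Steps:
$y = 29$ ($y = -2 + 31 = 29$)
$d{\left(p \right)} = -16 + p$ ($d{\left(p \right)} = p - 16 = -16 + p$)
$k{\left(V,K \right)} = - \frac{3}{29}$ ($k{\left(V,K \right)} = \frac{29 - 32}{\left(-1 + 0\right) + 30} = - \frac{3}{-1 + 30} = - \frac{3}{29}$)
$k{\left(d{\left(-5 \right)},6 \cdot 2 \right)} - -2023 = - \frac{3}{29} - -2023 = - \frac{3}{29} + 2023 = \frac{58664}{29}$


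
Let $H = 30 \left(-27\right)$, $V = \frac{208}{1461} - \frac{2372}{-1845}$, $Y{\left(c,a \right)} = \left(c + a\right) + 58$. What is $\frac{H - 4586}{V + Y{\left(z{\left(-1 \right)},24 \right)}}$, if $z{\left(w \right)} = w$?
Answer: $- \frac{4848386940}{74062799} \approx -65.463$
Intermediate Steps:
$Y{\left(c,a \right)} = 58 + a + c$ ($Y{\left(c,a \right)} = \left(a + c\right) + 58 = 58 + a + c$)
$V = \frac{1283084}{898515}$ ($V = 208 \cdot \frac{1}{1461} - - \frac{2372}{1845} = \frac{208}{1461} + \frac{2372}{1845} = \frac{1283084}{898515} \approx 1.428$)
$H = -810$
$\frac{H - 4586}{V + Y{\left(z{\left(-1 \right)},24 \right)}} = \frac{-810 - 4586}{\frac{1283084}{898515} + \left(58 + 24 - 1\right)} = - \frac{5396}{\frac{1283084}{898515} + 81} = - \frac{5396}{\frac{74062799}{898515}} = \left(-5396\right) \frac{898515}{74062799} = - \frac{4848386940}{74062799}$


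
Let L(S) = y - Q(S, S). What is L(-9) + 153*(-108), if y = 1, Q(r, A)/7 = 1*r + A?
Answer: -16397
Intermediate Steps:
Q(r, A) = 7*A + 7*r (Q(r, A) = 7*(1*r + A) = 7*(r + A) = 7*(A + r) = 7*A + 7*r)
L(S) = 1 - 14*S (L(S) = 1 - (7*S + 7*S) = 1 - 14*S)
L(-9) + 153*(-108) = (1 - 14*(-9)) + 153*(-108) = (1 + 126) - 16524 = 127 - 16524 = -16397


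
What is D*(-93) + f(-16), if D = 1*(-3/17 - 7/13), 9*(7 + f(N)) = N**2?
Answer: 174899/1989 ≈ 87.933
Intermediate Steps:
f(N) = -7 + N**2/9
D = -158/221 (D = 1*(-3*1/17 - 7*1/13) = 1*(-3/17 - 7/13) = 1*(-158/221) = -158/221 ≈ -0.71493)
D*(-93) + f(-16) = -158/221*(-93) + (-7 + (1/9)*(-16)**2) = 14694/221 + (-7 + (1/9)*256) = 14694/221 + (-7 + 256/9) = 14694/221 + 193/9 = 174899/1989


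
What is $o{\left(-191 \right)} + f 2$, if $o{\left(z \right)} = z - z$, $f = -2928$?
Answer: $-5856$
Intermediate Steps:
$o{\left(z \right)} = 0$
$o{\left(-191 \right)} + f 2 = 0 - 5856 = -5856$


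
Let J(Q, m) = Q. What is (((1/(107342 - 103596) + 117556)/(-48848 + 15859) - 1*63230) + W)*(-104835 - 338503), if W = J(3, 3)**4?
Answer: 1729947287726499527/61788397 ≈ 2.7998e+10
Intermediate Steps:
W = 81 (W = 3**4 = 81)
(((1/(107342 - 103596) + 117556)/(-48848 + 15859) - 1*63230) + W)*(-104835 - 338503) = (((1/(107342 - 103596) + 117556)/(-48848 + 15859) - 1*63230) + 81)*(-104835 - 338503) = (((1/3746 + 117556)/(-32989) - 63230) + 81)*(-443338) = (((1/3746 + 117556)*(-1/32989) - 63230) + 81)*(-443338) = (((440364777/3746)*(-1/32989) - 63230) + 81)*(-443338) = ((-440364777/123576794 - 63230) + 81)*(-443338) = (-7814201049397/123576794 + 81)*(-443338) = -7804191329083/123576794*(-443338) = 1729947287726499527/61788397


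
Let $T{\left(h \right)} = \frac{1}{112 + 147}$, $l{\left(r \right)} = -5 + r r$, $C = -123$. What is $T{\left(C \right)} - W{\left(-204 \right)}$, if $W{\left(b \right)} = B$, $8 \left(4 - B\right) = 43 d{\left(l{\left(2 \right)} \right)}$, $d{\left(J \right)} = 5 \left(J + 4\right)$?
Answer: $\frac{158775}{2072} \approx 76.629$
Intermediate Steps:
$l{\left(r \right)} = -5 + r^{2}$
$d{\left(J \right)} = 20 + 5 J$ ($d{\left(J \right)} = 5 \left(4 + J\right) = 20 + 5 J$)
$T{\left(h \right)} = \frac{1}{259}$
$B = - \frac{613}{8}$ ($B = 4 - \frac{43 \left(20 + 5 \left(-5 + 2^{2}\right)\right)}{8} = 4 - \frac{43 \left(20 + 5 \left(-5 + 4\right)\right)}{8} = 4 - \frac{43 \left(20 + 5 \left(-1\right)\right)}{8} = 4 - \frac{43 \left(20 - 5\right)}{8} = 4 - \frac{43 \cdot 15}{8} = 4 - \frac{645}{8} = - \frac{613}{8} \approx -76.625$)
$W{\left(b \right)} = - \frac{613}{8}$
$T{\left(C \right)} - W{\left(-204 \right)} = \frac{1}{259} - - \frac{613}{8} = \frac{1}{259} + \frac{613}{8} = \frac{158775}{2072}$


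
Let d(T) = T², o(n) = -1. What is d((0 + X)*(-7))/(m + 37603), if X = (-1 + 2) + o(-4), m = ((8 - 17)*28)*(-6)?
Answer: 0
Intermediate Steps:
m = 1512 (m = -9*28*(-6) = -252*(-6) = 1512)
X = 0 (X = (-1 + 2) - 1 = 1 - 1 = 0)
d((0 + X)*(-7))/(m + 37603) = ((0 + 0)*(-7))²/(1512 + 37603) = (0*(-7))²/39115 = 0²*(1/39115) = 0*(1/39115) = 0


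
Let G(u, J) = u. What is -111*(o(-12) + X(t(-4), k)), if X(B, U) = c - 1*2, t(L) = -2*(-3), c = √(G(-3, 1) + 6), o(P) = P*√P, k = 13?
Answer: 222 + √3*(-111 + 2664*I) ≈ 29.742 + 4614.2*I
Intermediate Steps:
o(P) = P^(3/2)
c = √3 (c = √(-3 + 6) = √3 ≈ 1.7320)
t(L) = 6
X(B, U) = -2 + √3 (X(B, U) = √3 - 1*2 = √3 - 2 = -2 + √3)
-111*(o(-12) + X(t(-4), k)) = -111*((-12)^(3/2) + (-2 + √3)) = -111*(-24*I*√3 + (-2 + √3)) = -111*(-2 + √3 - 24*I*√3) = 222 - 111*√3 + 2664*I*√3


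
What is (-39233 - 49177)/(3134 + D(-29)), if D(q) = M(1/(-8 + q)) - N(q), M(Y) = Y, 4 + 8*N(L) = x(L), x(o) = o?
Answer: -26169360/928877 ≈ -28.173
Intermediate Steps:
N(L) = -½ + L/8
D(q) = ½ + 1/(-8 + q) - q/8 (D(q) = 1/(-8 + q) - (-½ + q/8) = 1/(-8 + q) + (½ - q/8) = ½ + 1/(-8 + q) - q/8)
(-39233 - 49177)/(3134 + D(-29)) = (-39233 - 49177)/(3134 + (8 + (-8 - 29)*(4 - 1*(-29)))/(8*(-8 - 29))) = -88410/(3134 + (⅛)*(8 - 37*(4 + 29))/(-37)) = -88410/(3134 + (⅛)*(-1/37)*(8 - 37*33)) = -88410/(3134 + (⅛)*(-1/37)*(8 - 1221)) = -88410/(3134 + (⅛)*(-1/37)*(-1213)) = -88410/(3134 + 1213/296) = -88410/928877/296 = -88410*296/928877 = -26169360/928877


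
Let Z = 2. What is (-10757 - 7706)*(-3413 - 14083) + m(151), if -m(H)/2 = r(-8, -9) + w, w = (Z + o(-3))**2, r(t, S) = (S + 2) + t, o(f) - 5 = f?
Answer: 323028646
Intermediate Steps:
o(f) = 5 + f
r(t, S) = 2 + S + t (r(t, S) = (2 + S) + t = 2 + S + t)
w = 16 (w = (2 + (5 - 3))**2 = (2 + 2)**2 = 4**2 = 16)
m(H) = -2 (m(H) = -2*((2 - 9 - 8) + 16) = -2*(-15 + 16) = -2*1 = -2)
(-10757 - 7706)*(-3413 - 14083) + m(151) = (-10757 - 7706)*(-3413 - 14083) - 2 = -18463*(-17496) - 2 = 323028648 - 2 = 323028646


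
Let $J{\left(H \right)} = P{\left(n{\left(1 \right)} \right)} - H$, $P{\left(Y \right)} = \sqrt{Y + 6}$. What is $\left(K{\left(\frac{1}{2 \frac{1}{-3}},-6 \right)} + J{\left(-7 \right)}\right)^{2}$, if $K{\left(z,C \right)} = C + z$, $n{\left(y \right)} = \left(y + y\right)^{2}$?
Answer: $\frac{41}{4} - \sqrt{10} \approx 7.0877$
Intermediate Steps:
$n{\left(y \right)} = 4 y^{2}$ ($n{\left(y \right)} = \left(2 y\right)^{2} = 4 y^{2}$)
$P{\left(Y \right)} = \sqrt{6 + Y}$
$J{\left(H \right)} = \sqrt{10} - H$ ($J{\left(H \right)} = \sqrt{6 + 4 \cdot 1^{2}} - H = \sqrt{6 + 4 \cdot 1} - H = \sqrt{6 + 4} - H = \sqrt{10} - H$)
$\left(K{\left(\frac{1}{2 \frac{1}{-3}},-6 \right)} + J{\left(-7 \right)}\right)^{2} = \left(\left(-6 + \frac{1}{2 \frac{1}{-3}}\right) + \left(\sqrt{10} - -7\right)\right)^{2} = \left(\left(-6 + \frac{1}{2 \left(- \frac{1}{3}\right)}\right) + \left(\sqrt{10} + 7\right)\right)^{2} = \left(\left(-6 + \frac{1}{- \frac{2}{3}}\right) + \left(7 + \sqrt{10}\right)\right)^{2} = \left(\left(-6 - \frac{3}{2}\right) + \left(7 + \sqrt{10}\right)\right)^{2} = \left(- \frac{15}{2} + \left(7 + \sqrt{10}\right)\right)^{2} = \left(- \frac{1}{2} + \sqrt{10}\right)^{2}$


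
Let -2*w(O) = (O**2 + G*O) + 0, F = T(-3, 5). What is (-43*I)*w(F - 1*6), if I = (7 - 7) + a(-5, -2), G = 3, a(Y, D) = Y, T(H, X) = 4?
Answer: 215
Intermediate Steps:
F = 4
w(O) = -3*O/2 - O**2/2 (w(O) = -((O**2 + 3*O) + 0)/2 = -(O**2 + 3*O)/2 = -3*O/2 - O**2/2)
I = -5 (I = (7 - 7) - 5 = 0 - 5 = -5)
(-43*I)*w(F - 1*6) = (-43*(-5))*(-(4 - 1*6)*(3 + (4 - 1*6))/2) = 215*(-(4 - 6)*(3 + (4 - 6))/2) = 215*(-1/2*(-2)*(3 - 2)) = 215*(-1/2*(-2)*1) = 215*1 = 215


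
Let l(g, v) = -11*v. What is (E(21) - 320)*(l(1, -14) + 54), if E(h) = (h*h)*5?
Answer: 392080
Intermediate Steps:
E(h) = 5*h² (E(h) = h²*5 = 5*h²)
(E(21) - 320)*(l(1, -14) + 54) = (5*21² - 320)*(-11*(-14) + 54) = (5*441 - 320)*(154 + 54) = (2205 - 320)*208 = 1885*208 = 392080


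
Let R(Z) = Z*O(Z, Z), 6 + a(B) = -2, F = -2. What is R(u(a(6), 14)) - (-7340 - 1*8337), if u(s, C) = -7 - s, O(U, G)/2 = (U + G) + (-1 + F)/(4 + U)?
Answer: 78399/5 ≈ 15680.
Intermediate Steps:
a(B) = -8 (a(B) = -6 - 2 = -8)
O(U, G) = -6/(4 + U) + 2*G + 2*U (O(U, G) = 2*((U + G) + (-1 - 2)/(4 + U)) = 2*((G + U) - 3/(4 + U)) = 2*(G + U - 3/(4 + U)) = -6/(4 + U) + 2*G + 2*U)
R(Z) = 2*Z*(-3 + 2*Z**2 + 8*Z)/(4 + Z) (R(Z) = Z*(2*(-3 + Z**2 + 4*Z + 4*Z + Z*Z)/(4 + Z)) = Z*(2*(-3 + Z**2 + 4*Z + 4*Z + Z**2)/(4 + Z)) = Z*(2*(-3 + 2*Z**2 + 8*Z)/(4 + Z)) = 2*Z*(-3 + 2*Z**2 + 8*Z)/(4 + Z))
R(u(a(6), 14)) - (-7340 - 1*8337) = 2*(-7 - 1*(-8))*(-3 + 2*(-7 - 1*(-8))**2 + 8*(-7 - 1*(-8)))/(4 + (-7 - 1*(-8))) - (-7340 - 1*8337) = 2*(-7 + 8)*(-3 + 2*(-7 + 8)**2 + 8*(-7 + 8))/(4 + (-7 + 8)) - (-7340 - 8337) = 2*1*(-3 + 2*1**2 + 8*1)/(4 + 1) - 1*(-15677) = 2*1*(-3 + 2*1 + 8)/5 + 15677 = 2*1*(1/5)*(-3 + 2 + 8) + 15677 = 2*1*(1/5)*7 + 15677 = 14/5 + 15677 = 78399/5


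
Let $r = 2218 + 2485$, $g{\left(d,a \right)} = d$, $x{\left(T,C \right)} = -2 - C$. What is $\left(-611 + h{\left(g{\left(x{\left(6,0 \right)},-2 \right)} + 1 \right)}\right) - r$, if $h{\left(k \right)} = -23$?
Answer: $-5337$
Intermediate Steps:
$r = 4703$
$\left(-611 + h{\left(g{\left(x{\left(6,0 \right)},-2 \right)} + 1 \right)}\right) - r = \left(-611 - 23\right) - 4703 = -634 - 4703 = -5337$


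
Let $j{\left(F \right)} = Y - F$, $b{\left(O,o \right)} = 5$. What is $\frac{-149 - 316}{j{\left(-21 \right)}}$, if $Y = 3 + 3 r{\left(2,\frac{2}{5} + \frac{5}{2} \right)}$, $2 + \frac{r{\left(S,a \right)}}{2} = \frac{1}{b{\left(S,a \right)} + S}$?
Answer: $- \frac{217}{6} \approx -36.167$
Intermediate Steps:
$r{\left(S,a \right)} = -4 + \frac{2}{5 + S}$
$Y = - \frac{57}{7}$ ($Y = 3 + 3 \frac{2 \left(-9 - 4\right)}{5 + 2} = 3 + 3 \frac{2 \left(-9 - 4\right)}{7} = 3 + 3 \cdot 2 \cdot \frac{1}{7} \left(-13\right) = 3 + 3 \left(- \frac{26}{7}\right) = 3 - \frac{78}{7} = - \frac{57}{7} \approx -8.1429$)
$j{\left(F \right)} = - \frac{57}{7} - F$
$\frac{-149 - 316}{j{\left(-21 \right)}} = \frac{-149 - 316}{- \frac{57}{7} - -21} = \frac{-149 - 316}{- \frac{57}{7} + 21} = - \frac{465}{\frac{90}{7}} = \left(-465\right) \frac{7}{90} = - \frac{217}{6}$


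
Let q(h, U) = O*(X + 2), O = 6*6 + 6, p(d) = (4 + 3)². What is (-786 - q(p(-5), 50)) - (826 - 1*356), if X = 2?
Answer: -1424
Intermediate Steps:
p(d) = 49 (p(d) = 7² = 49)
O = 42 (O = 36 + 6 = 42)
q(h, U) = 168 (q(h, U) = 42*(2 + 2) = 42*4 = 168)
(-786 - q(p(-5), 50)) - (826 - 1*356) = (-786 - 1*168) - (826 - 1*356) = (-786 - 168) - (826 - 356) = -954 - 1*470 = -954 - 470 = -1424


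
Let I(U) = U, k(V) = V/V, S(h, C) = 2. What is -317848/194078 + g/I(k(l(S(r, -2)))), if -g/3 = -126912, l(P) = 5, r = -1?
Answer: 36946081780/97039 ≈ 3.8073e+5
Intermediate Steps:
k(V) = 1
g = 380736 (g = -3*(-126912) = 380736)
-317848/194078 + g/I(k(l(S(r, -2)))) = -317848/194078 + 380736/1 = -317848*1/194078 + 380736*1 = -158924/97039 + 380736 = 36946081780/97039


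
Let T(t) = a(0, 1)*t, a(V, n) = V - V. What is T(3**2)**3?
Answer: 0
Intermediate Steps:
a(V, n) = 0
T(t) = 0 (T(t) = 0*t = 0)
T(3**2)**3 = 0**3 = 0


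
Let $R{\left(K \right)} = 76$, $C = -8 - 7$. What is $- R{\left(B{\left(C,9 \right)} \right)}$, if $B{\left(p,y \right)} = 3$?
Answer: $-76$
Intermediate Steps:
$C = -15$ ($C = -8 - 7 = -15$)
$- R{\left(B{\left(C,9 \right)} \right)} = \left(-1\right) 76 = -76$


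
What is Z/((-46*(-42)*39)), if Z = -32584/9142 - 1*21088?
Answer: -24102385/86103927 ≈ -0.27992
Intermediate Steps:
Z = -96409540/4571 (Z = -32584*1/9142 - 21088 = -16292/4571 - 21088 = -96409540/4571 ≈ -21092.)
Z/((-46*(-42)*39)) = -96409540/(4571*(-46*(-42)*39)) = -96409540/(4571*(1932*39)) = -96409540/4571/75348 = -96409540/4571*1/75348 = -24102385/86103927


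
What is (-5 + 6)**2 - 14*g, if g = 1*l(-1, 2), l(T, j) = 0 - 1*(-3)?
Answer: -41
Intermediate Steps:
l(T, j) = 3 (l(T, j) = 0 + 3 = 3)
g = 3 (g = 1*3 = 3)
(-5 + 6)**2 - 14*g = (-5 + 6)**2 - 14*3 = 1**2 - 42 = 1 - 42 = -41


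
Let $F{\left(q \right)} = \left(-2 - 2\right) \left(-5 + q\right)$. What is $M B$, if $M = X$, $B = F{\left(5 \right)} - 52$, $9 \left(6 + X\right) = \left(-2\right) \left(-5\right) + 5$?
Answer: $\frac{676}{3} \approx 225.33$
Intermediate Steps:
$F{\left(q \right)} = 20 - 4 q$ ($F{\left(q \right)} = - 4 \left(-5 + q\right) = 20 - 4 q$)
$X = - \frac{13}{3}$ ($X = -6 + \frac{\left(-2\right) \left(-5\right) + 5}{9} = -6 + \frac{10 + 5}{9} = -6 + \frac{1}{9} \cdot 15 = -6 + \frac{5}{3} = - \frac{13}{3} \approx -4.3333$)
$B = -52$ ($B = \left(20 - 20\right) - 52 = 0 - 52 = -52$)
$M = - \frac{13}{3} \approx -4.3333$
$M B = \left(- \frac{13}{3}\right) \left(-52\right) = \frac{676}{3}$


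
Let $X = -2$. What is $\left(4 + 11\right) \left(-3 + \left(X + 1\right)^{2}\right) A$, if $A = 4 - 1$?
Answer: $-90$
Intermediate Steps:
$A = 3$
$\left(4 + 11\right) \left(-3 + \left(X + 1\right)^{2}\right) A = \left(4 + 11\right) \left(-3 + \left(-2 + 1\right)^{2}\right) 3 = 15 \left(-3 + \left(-1\right)^{2}\right) 3 = 15 \left(-3 + 1\right) 3 = 15 \left(-2\right) 3 = \left(-30\right) 3 = -90$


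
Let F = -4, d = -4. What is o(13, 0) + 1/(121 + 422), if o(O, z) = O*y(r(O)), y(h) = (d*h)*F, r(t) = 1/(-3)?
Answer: -12549/181 ≈ -69.332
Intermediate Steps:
r(t) = -⅓
y(h) = 16*h (y(h) = -4*h*(-4) = 16*h)
o(O, z) = -16*O/3 (o(O, z) = O*(16*(-⅓)) = O*(-16/3) = -16*O/3)
o(13, 0) + 1/(121 + 422) = -16/3*13 + 1/(121 + 422) = -208/3 + 1/543 = -12549/181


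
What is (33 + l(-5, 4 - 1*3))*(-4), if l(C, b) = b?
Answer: -136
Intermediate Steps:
(33 + l(-5, 4 - 1*3))*(-4) = (33 + (4 - 1*3))*(-4) = (33 + (4 - 3))*(-4) = (33 + 1)*(-4) = 34*(-4) = -136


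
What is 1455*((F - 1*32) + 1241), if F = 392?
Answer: 2329455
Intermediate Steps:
1455*((F - 1*32) + 1241) = 1455*((392 - 1*32) + 1241) = 1455*((392 - 32) + 1241) = 1455*(360 + 1241) = 1455*1601 = 2329455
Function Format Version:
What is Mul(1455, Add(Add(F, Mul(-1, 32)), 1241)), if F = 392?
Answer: 2329455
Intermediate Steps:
Mul(1455, Add(Add(F, Mul(-1, 32)), 1241)) = Mul(1455, Add(Add(392, Mul(-1, 32)), 1241)) = Mul(1455, Add(Add(392, -32), 1241)) = Mul(1455, Add(360, 1241)) = Mul(1455, 1601) = 2329455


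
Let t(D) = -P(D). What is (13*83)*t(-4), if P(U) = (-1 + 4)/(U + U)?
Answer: 3237/8 ≈ 404.63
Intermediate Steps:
P(U) = 3/(2*U) (P(U) = 3/((2*U)) = 3*(1/(2*U)) = 3/(2*U))
t(D) = -3/(2*D)
(13*83)*t(-4) = (13*83)*(-3/2/(-4)) = 1079*(-3/2*(-1/4)) = 1079*(3/8) = 3237/8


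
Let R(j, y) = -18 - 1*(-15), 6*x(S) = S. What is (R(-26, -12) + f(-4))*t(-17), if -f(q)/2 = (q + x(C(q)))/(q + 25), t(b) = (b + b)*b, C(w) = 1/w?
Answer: -190451/126 ≈ -1511.5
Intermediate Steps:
x(S) = S/6
R(j, y) = -3 (R(j, y) = -18 + 15 = -3)
t(b) = 2*b**2 (t(b) = (2*b)*b = 2*b**2)
f(q) = -2*(q + 1/(6*q))/(25 + q) (f(q) = -2*(q + 1/(6*q))/(q + 25) = -2*(q + 1/(6*q))/(25 + q))
(R(-26, -12) + f(-4))*t(-17) = (-3 + (1/3)*(-1 - 6*(-4)**2)/(-4*(25 - 4)))*(2*(-17)**2) = (-3 + (1/3)*(-1/4)*(-1 - 6*16)/21)*(2*289) = (-3 + (1/3)*(-1/4)*(1/21)*(-1 - 96))*578 = (-3 + (1/3)*(-1/4)*(1/21)*(-97))*578 = (-3 + 97/252)*578 = -659/252*578 = -190451/126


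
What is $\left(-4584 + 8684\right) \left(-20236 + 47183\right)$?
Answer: $110482700$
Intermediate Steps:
$\left(-4584 + 8684\right) \left(-20236 + 47183\right) = 4100 \cdot 26947 = 110482700$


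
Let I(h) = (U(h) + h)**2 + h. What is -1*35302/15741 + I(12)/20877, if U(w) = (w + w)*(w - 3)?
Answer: 27156394/109541619 ≈ 0.24791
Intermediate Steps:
U(w) = 2*w*(-3 + w) (U(w) = (2*w)*(-3 + w) = 2*w*(-3 + w))
I(h) = h + (h + 2*h*(-3 + h))**2 (I(h) = (2*h*(-3 + h) + h)**2 + h = (h + 2*h*(-3 + h))**2 + h = h + (h + 2*h*(-3 + h))**2)
-1*35302/15741 + I(12)/20877 = -1*35302/15741 + (12*(1 + 12*(-5 + 2*12)**2))/20877 = -35302*1/15741 + (12*(1 + 12*(-5 + 24)**2))*(1/20877) = -35302/15741 + (12*(1 + 12*19**2))*(1/20877) = -35302/15741 + (12*(1 + 12*361))*(1/20877) = -35302/15741 + (12*(1 + 4332))*(1/20877) = -35302/15741 + (12*4333)*(1/20877) = -35302/15741 + 51996*(1/20877) = -35302/15741 + 17332/6959 = 27156394/109541619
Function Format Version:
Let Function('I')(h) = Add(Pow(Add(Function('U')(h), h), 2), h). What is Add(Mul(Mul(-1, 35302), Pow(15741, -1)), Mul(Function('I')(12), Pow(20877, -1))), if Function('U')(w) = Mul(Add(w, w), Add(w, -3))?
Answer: Rational(27156394, 109541619) ≈ 0.24791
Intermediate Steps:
Function('U')(w) = Mul(2, w, Add(-3, w)) (Function('U')(w) = Mul(Mul(2, w), Add(-3, w)) = Mul(2, w, Add(-3, w)))
Function('I')(h) = Add(h, Pow(Add(h, Mul(2, h, Add(-3, h))), 2)) (Function('I')(h) = Add(Pow(Add(Mul(2, h, Add(-3, h)), h), 2), h) = Add(Pow(Add(h, Mul(2, h, Add(-3, h))), 2), h) = Add(h, Pow(Add(h, Mul(2, h, Add(-3, h))), 2)))
Add(Mul(Mul(-1, 35302), Pow(15741, -1)), Mul(Function('I')(12), Pow(20877, -1))) = Add(Mul(Mul(-1, 35302), Pow(15741, -1)), Mul(Mul(12, Add(1, Mul(12, Pow(Add(-5, Mul(2, 12)), 2)))), Pow(20877, -1))) = Add(Mul(-35302, Rational(1, 15741)), Mul(Mul(12, Add(1, Mul(12, Pow(Add(-5, 24), 2)))), Rational(1, 20877))) = Add(Rational(-35302, 15741), Mul(Mul(12, Add(1, Mul(12, Pow(19, 2)))), Rational(1, 20877))) = Add(Rational(-35302, 15741), Mul(Mul(12, Add(1, Mul(12, 361))), Rational(1, 20877))) = Add(Rational(-35302, 15741), Mul(Mul(12, Add(1, 4332)), Rational(1, 20877))) = Add(Rational(-35302, 15741), Mul(Mul(12, 4333), Rational(1, 20877))) = Add(Rational(-35302, 15741), Mul(51996, Rational(1, 20877))) = Add(Rational(-35302, 15741), Rational(17332, 6959)) = Rational(27156394, 109541619)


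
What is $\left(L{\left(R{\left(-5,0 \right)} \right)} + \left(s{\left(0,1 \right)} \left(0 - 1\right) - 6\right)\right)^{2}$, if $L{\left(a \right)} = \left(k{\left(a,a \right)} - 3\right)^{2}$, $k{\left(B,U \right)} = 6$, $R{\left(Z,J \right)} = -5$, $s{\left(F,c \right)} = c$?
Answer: $4$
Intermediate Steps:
$L{\left(a \right)} = 9$ ($L{\left(a \right)} = \left(6 - 3\right)^{2} = 3^{2} = 9$)
$\left(L{\left(R{\left(-5,0 \right)} \right)} + \left(s{\left(0,1 \right)} \left(0 - 1\right) - 6\right)\right)^{2} = \left(9 - \left(6 - \left(0 - 1\right)\right)\right)^{2} = \left(9 + \left(1 \left(-1\right) - 6\right)\right)^{2} = \left(9 - 7\right)^{2} = 2^{2} = 4$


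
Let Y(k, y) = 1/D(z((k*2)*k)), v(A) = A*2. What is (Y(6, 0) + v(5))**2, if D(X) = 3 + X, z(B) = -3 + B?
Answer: 519841/5184 ≈ 100.28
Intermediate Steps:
v(A) = 2*A
Y(k, y) = 1/(2*k**2) (Y(k, y) = 1/(3 + (-3 + (k*2)*k)) = 1/(3 + (-3 + (2*k)*k)) = 1/(3 + (-3 + 2*k**2)) = 1/(2*k**2))
(Y(6, 0) + v(5))**2 = ((1/2)/6**2 + 2*5)**2 = ((1/2)*(1/36) + 10)**2 = (1/72 + 10)**2 = (721/72)**2 = 519841/5184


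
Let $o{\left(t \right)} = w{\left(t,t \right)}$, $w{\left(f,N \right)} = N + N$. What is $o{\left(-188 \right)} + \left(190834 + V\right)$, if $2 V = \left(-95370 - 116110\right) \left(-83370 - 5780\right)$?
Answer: $9426911458$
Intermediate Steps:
$w{\left(f,N \right)} = 2 N$
$V = 9426721000$ ($V = \frac{\left(-95370 - 116110\right) \left(-83370 - 5780\right)}{2} = \frac{\left(-211480\right) \left(-89150\right)}{2} = \frac{1}{2} \cdot 18853442000 = 9426721000$)
$o{\left(t \right)} = 2 t$
$o{\left(-188 \right)} + \left(190834 + V\right) = 2 \left(-188\right) + \left(190834 + 9426721000\right) = -376 + 9426911834 = 9426911458$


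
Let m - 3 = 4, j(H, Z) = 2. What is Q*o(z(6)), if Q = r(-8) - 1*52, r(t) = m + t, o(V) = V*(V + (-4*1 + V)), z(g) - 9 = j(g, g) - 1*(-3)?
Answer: -17808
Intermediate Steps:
m = 7 (m = 3 + 4 = 7)
z(g) = 14 (z(g) = 9 + (2 - 1*(-3)) = 9 + (2 + 3) = 9 + 5 = 14)
o(V) = V*(-4 + 2*V) (o(V) = V*(V + (-4 + V)) = V*(-4 + 2*V))
r(t) = 7 + t
Q = -53 (Q = (7 - 8) - 1*52 = -1 - 52 = -53)
Q*o(z(6)) = -106*14*(-2 + 14) = -106*14*12 = -53*336 = -17808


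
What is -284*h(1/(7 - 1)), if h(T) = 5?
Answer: -1420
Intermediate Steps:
-284*h(1/(7 - 1)) = -284*5 = -1420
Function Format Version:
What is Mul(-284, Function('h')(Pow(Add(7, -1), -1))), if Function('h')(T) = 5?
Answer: -1420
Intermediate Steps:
Mul(-284, Function('h')(Pow(Add(7, -1), -1))) = Mul(-284, 5) = -1420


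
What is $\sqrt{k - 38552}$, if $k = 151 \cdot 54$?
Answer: $i \sqrt{30398} \approx 174.35 i$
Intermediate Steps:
$k = 8154$
$\sqrt{k - 38552} = \sqrt{8154 - 38552} = \sqrt{-30398} = i \sqrt{30398}$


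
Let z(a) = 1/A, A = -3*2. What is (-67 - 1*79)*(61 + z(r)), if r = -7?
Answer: -26645/3 ≈ -8881.7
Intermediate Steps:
A = -6
z(a) = -⅙ (z(a) = 1/(-6) = -⅙)
(-67 - 1*79)*(61 + z(r)) = (-67 - 1*79)*(61 - ⅙) = (-67 - 79)*(365/6) = -146*365/6 = -26645/3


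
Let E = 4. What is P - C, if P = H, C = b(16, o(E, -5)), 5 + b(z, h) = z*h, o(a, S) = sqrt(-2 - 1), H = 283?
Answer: 288 - 16*I*sqrt(3) ≈ 288.0 - 27.713*I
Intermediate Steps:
o(a, S) = I*sqrt(3) (o(a, S) = sqrt(-3) = I*sqrt(3))
b(z, h) = -5 + h*z (b(z, h) = -5 + z*h = -5 + h*z)
C = -5 + 16*I*sqrt(3) (C = -5 + (I*sqrt(3))*16 = -5 + 16*I*sqrt(3) ≈ -5.0 + 27.713*I)
P = 283
P - C = 283 - (-5 + 16*I*sqrt(3)) = 283 + (5 - 16*I*sqrt(3)) = 288 - 16*I*sqrt(3)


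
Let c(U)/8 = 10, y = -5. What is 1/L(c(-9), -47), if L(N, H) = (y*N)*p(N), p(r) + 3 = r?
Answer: -1/30800 ≈ -3.2468e-5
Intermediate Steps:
p(r) = -3 + r
c(U) = 80 (c(U) = 8*10 = 80)
L(N, H) = -5*N*(-3 + N) (L(N, H) = (-5*N)*(-3 + N) = -5*N*(-3 + N))
1/L(c(-9), -47) = 1/(5*80*(3 - 1*80)) = 1/(5*80*(3 - 80)) = 1/(5*80*(-77)) = 1/(-30800) = -1/30800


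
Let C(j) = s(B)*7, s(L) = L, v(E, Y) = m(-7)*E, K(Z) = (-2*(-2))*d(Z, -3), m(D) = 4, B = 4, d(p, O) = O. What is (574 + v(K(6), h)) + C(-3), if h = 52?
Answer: 554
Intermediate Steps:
K(Z) = -12 (K(Z) = -2*(-2)*(-3) = 4*(-3) = -12)
v(E, Y) = 4*E
C(j) = 28 (C(j) = 4*7 = 28)
(574 + v(K(6), h)) + C(-3) = (574 + 4*(-12)) + 28 = (574 - 48) + 28 = 526 + 28 = 554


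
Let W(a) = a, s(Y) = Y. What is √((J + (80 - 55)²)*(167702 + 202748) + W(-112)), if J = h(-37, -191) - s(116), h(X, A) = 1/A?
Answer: 2*√1719686965307/191 ≈ 13732.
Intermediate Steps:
J = -22157/191 (J = 1/(-191) - 1*116 = -1/191 - 116 = -22157/191 ≈ -116.01)
√((J + (80 - 55)²)*(167702 + 202748) + W(-112)) = √((-22157/191 + (80 - 55)²)*(167702 + 202748) - 112) = √((-22157/191 + 25²)*370450 - 112) = √((-22157/191 + 625)*370450 - 112) = √((97218/191)*370450 - 112) = √(36014408100/191 - 112) = √(36014386708/191) = 2*√1719686965307/191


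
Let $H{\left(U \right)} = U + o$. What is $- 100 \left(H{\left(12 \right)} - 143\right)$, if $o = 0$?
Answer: $13100$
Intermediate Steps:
$H{\left(U \right)} = U$ ($H{\left(U \right)} = U + 0 = U$)
$- 100 \left(H{\left(12 \right)} - 143\right) = - 100 \left(12 - 143\right) = \left(-100\right) \left(-131\right) = 13100$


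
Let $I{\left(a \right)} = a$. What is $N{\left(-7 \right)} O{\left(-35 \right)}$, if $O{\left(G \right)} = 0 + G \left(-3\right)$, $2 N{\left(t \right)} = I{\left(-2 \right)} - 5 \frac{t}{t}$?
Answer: $- \frac{735}{2} \approx -367.5$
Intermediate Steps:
$N{\left(t \right)} = - \frac{7}{2}$ ($N{\left(t \right)} = \frac{-2 - 5 \frac{t}{t}}{2} = \frac{-2 - 5}{2} = \frac{1}{2} \left(-7\right) = - \frac{7}{2}$)
$O{\left(G \right)} = - 3 G$ ($O{\left(G \right)} = 0 - 3 G = - 3 G$)
$N{\left(-7 \right)} O{\left(-35 \right)} = - \frac{7 \left(\left(-3\right) \left(-35\right)\right)}{2} = \left(- \frac{7}{2}\right) 105 = - \frac{735}{2}$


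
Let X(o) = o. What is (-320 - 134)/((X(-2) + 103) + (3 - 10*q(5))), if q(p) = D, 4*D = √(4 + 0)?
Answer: -454/99 ≈ -4.5859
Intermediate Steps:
D = ½ (D = √(4 + 0)/4 = √4/4 = (¼)*2 = ½ ≈ 0.50000)
q(p) = ½
(-320 - 134)/((X(-2) + 103) + (3 - 10*q(5))) = (-320 - 134)/((-2 + 103) + (3 - 10*½)) = -454/(101 + (3 - 5)) = -454/(101 - 2) = -454/99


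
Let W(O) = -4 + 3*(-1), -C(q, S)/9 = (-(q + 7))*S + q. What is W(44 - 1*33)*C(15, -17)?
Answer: 24507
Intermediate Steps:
C(q, S) = -9*q - 9*S*(-7 - q) (C(q, S) = -9*((-(q + 7))*S + q) = -9*((-(7 + q))*S + q) = -9*((-7 - q)*S + q) = -9*(S*(-7 - q) + q) = -9*(q + S*(-7 - q)) = -9*q - 9*S*(-7 - q))
W(O) = -7 (W(O) = -4 - 3 = -7)
W(44 - 1*33)*C(15, -17) = -7*(-9*15 + 63*(-17) + 9*(-17)*15) = -7*(-135 - 1071 - 2295) = -7*(-3501) = 24507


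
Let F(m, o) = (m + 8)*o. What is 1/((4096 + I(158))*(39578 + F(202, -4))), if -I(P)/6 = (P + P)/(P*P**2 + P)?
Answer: 24965/3961217255464 ≈ 6.3024e-9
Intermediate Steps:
F(m, o) = o*(8 + m) (F(m, o) = (8 + m)*o = o*(8 + m))
I(P) = -12*P/(P + P**3) (I(P) = -6*(P + P)/(P*P**2 + P) = -6*2*P/(P**3 + P) = -6*2*P/(P + P**3) = -12*P/(P + P**3))
1/((4096 + I(158))*(39578 + F(202, -4))) = 1/((4096 - 12/(1 + 158**2))*(39578 - 4*(8 + 202))) = 1/((4096 - 12/(1 + 24964))*(39578 - 4*210)) = 1/((4096 - 12/24965)*(39578 - 840)) = 1/((4096 - 12*1/24965)*38738) = 1/((4096 - 12/24965)*38738) = 1/((102256628/24965)*38738) = 1/(3961217255464/24965) = 24965/3961217255464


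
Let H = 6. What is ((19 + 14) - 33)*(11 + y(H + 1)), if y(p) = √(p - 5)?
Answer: 0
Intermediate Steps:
y(p) = √(-5 + p)
((19 + 14) - 33)*(11 + y(H + 1)) = ((19 + 14) - 33)*(11 + √(-5 + (6 + 1))) = (33 - 33)*(11 + √(-5 + 7)) = 0*(11 + √2) = 0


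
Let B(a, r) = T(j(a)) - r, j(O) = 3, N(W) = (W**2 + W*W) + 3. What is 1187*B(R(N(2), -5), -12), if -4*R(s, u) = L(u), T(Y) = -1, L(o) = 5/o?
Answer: 13057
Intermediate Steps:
N(W) = 3 + 2*W**2 (N(W) = (W**2 + W**2) + 3 = 2*W**2 + 3 = 3 + 2*W**2)
R(s, u) = -5/(4*u)
B(a, r) = -1 - r
1187*B(R(N(2), -5), -12) = 1187*(-1 - 1*(-12)) = 1187*(-1 + 12) = 1187*11 = 13057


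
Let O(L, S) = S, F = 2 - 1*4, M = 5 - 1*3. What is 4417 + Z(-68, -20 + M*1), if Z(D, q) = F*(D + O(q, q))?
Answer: 4589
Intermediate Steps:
M = 2 (M = 5 - 3 = 2)
F = -2 (F = 2 - 4 = -2)
Z(D, q) = -2*D - 2*q (Z(D, q) = -2*(D + q) = -2*D - 2*q)
4417 + Z(-68, -20 + M*1) = 4417 + (-2*(-68) - 2*(-20 + 2*1)) = 4417 + (136 - 2*(-20 + 2)) = 4417 + (136 - 2*(-18)) = 4417 + (136 + 36) = 4417 + 172 = 4589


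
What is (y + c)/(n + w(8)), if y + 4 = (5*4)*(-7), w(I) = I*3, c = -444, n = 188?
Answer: -147/53 ≈ -2.7736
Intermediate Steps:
w(I) = 3*I
y = -144 (y = -4 + (5*4)*(-7) = -4 + 20*(-7) = -4 - 140 = -144)
(y + c)/(n + w(8)) = (-144 - 444)/(188 + 3*8) = -588/(188 + 24) = -588/212 = -588*1/212 = -147/53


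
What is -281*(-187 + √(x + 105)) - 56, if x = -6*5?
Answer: 52491 - 1405*√3 ≈ 50058.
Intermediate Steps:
x = -30
-281*(-187 + √(x + 105)) - 56 = -281*(-187 + √(-30 + 105)) - 56 = -281*(-187 + √75) - 56 = -281*(-187 + 5*√3) - 56 = (52547 - 1405*√3) - 56 = 52491 - 1405*√3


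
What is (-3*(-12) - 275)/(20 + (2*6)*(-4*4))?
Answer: 239/172 ≈ 1.3895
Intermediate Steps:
(-3*(-12) - 275)/(20 + (2*6)*(-4*4)) = (36 - 275)/(20 + 12*(-16)) = -239/(20 - 192) = -239/(-172) = -239*(-1/172) = 239/172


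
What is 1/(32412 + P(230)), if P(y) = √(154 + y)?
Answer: 2701/87544780 - √6/131317170 ≈ 3.0834e-5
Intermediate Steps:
1/(32412 + P(230)) = 1/(32412 + √(154 + 230)) = 1/(32412 + √384) = 1/(32412 + 8*√6)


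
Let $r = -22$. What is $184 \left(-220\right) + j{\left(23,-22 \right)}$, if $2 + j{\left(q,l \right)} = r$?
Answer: $-40504$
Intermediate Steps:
$j{\left(q,l \right)} = -24$ ($j{\left(q,l \right)} = -2 - 22 = -24$)
$184 \left(-220\right) + j{\left(23,-22 \right)} = 184 \left(-220\right) - 24 = -40480 - 24 = -40504$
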